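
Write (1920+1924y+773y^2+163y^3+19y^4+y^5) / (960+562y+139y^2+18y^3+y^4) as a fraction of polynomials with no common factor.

Apply the Euclidean algorithm:
  y^5+19y^4+163y^3+773y^2+1924y+1920 = (y+1)(y^4+18y^3+139y^2+562y+960) + (6y^3+72y^2+402y+960)
  y^4+18y^3+139y^2+562y+960 = ((1/6)y+1)(6y^3+72y^2+402y+960) + (0)
Last nonzero remainder: 6y^3+72y^2+402y+960. Dividing through by 6 gives the monic gcd y^3+12y^2+67y+160.
Cancel y^3+12y^2+67y+160 from numerator and denominator to get the reduced form.

(12+7y+y^2)/(6+y)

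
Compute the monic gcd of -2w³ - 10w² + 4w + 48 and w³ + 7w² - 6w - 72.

w + 4

Apply the Euclidean algorithm:
  -2w³ - 10w² + 4w + 48 = (-2)(w³ + 7w² - 6w - 72) + (4w² - 8w - 96)
  w³ + 7w² - 6w - 72 = ((1/4)w + 9/4)(4w² - 8w - 96) + (36w + 144)
  4w² - 8w - 96 = ((1/9)w - 2/3)(36w + 144) + (0)
Last nonzero remainder: 36w + 144. Dividing through by 36 gives the monic gcd w + 4.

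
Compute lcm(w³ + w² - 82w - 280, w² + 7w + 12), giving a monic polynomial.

w⁴ + 4w³ - 79w² - 526w - 840

Apply the Euclidean algorithm:
  w³ + w² - 82w - 280 = (w - 6)(w² + 7w + 12) + (-52w - 208)
  w² + 7w + 12 = (-(1/52)w - 3/52)(-52w - 208) + (0)
Last nonzero remainder: -52w - 208. Dividing through by -52 gives the monic gcd w + 4.
Then lcm(f, g) = f·g / gcd(f, g); expanding and making the result monic gives the answer.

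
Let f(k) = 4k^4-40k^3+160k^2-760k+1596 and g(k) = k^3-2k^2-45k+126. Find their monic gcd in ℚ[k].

Euclidean algorithm in ℚ[k]:
  4k^4-40k^3+160k^2-760k+1596 = (4k-32)(k^3-2k^2-45k+126) + (276k^2-2704k+5628)
  k^3-2k^2-45k+126 = ((1/276)k+269/9522)(276k^2-2704k+5628) + ((52360/4761)k-52360/1587)
  276k^2-2704k+5628 = ((328509/13090)k-318987/1870)((52360/4761)k-52360/1587) + (0)
Last nonzero remainder: (52360/4761)k-52360/1587. Dividing through by 52360/4761 gives the monic gcd k-3.

k-3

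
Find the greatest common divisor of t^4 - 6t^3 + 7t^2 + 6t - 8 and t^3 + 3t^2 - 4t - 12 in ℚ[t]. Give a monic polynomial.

Euclidean algorithm in ℚ[t]:
  t^4 - 6t^3 + 7t^2 + 6t - 8 = (t - 9)(t^3 + 3t^2 - 4t - 12) + (38t^2 - 18t - 116)
  t^3 + 3t^2 - 4t - 12 = ((1/38)t + 33/361)(38t^2 - 18t - 116) + ((252/361)t - 504/361)
  38t^2 - 18t - 116 = ((6859/126)t + 10469/126)((252/361)t - 504/361) + (0)
Last nonzero remainder: (252/361)t - 504/361. Dividing through by 252/361 gives the monic gcd t - 2.

t - 2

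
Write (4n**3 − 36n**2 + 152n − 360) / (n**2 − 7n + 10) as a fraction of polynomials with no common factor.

(4n**2 − 16n + 72)/(n − 2)

By polynomial division,
  4n**3 − 36n**2 + 152n − 360 = (4n − 8)(n**2 − 7n + 10) + (56n − 280)
  n**2 − 7n + 10 = ((1/56)n − 1/28)(56n − 280) + (0)
Last nonzero remainder: 56n − 280. Dividing through by 56 gives the monic gcd n − 5.
Cancel n − 5 from numerator and denominator to get the reduced form.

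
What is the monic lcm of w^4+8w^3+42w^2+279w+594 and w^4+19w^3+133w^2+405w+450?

Euclidean algorithm in ℚ[w]:
  w^4+8w^3+42w^2+279w+594 = (w^4+19w^3+133w^2+405w+450) + (−11w^3−91w^2−126w+144)
  w^4+19w^3+133w^2+405w+450 = (−(1/11)w−118/121)(−11w^3−91w^2−126w+144) + ((3969/121)w^2+(35721/121)w+71442/121)
  −11w^3−91w^2−126w+144 = (−(1331/3969)w+968/3969)((3969/121)w^2+(35721/121)w+71442/121) + (0)
Last nonzero remainder: (3969/121)w^2+(35721/121)w+71442/121. Dividing through by 3969/121 gives the monic gcd w^2+9w+18.
Then lcm(f, g) = f·g / gcd(f, g); expanding and making the result monic gives the answer.

w^6+18w^5+147w^4+899w^3+4434w^2+12915w+14850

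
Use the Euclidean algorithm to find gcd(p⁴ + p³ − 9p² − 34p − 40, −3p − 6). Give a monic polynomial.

p + 2

By polynomial division,
  p⁴ + p³ − 9p² − 34p − 40 = (−(1/3)p³ + (1/3)p² + (7/3)p + 20/3)(−3p − 6) + (0)
Last nonzero remainder: −3p − 6. Dividing through by −3 gives the monic gcd p + 2.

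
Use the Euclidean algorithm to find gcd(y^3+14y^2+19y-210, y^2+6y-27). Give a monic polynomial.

y-3

Apply the Euclidean algorithm:
  y^3+14y^2+19y-210 = (y+8)(y^2+6y-27) + (-2y+6)
  y^2+6y-27 = (-(1/2)y-9/2)(-2y+6) + (0)
Last nonzero remainder: -2y+6. Dividing through by -2 gives the monic gcd y-3.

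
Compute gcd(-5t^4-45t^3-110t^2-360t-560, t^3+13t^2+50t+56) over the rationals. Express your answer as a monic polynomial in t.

Euclidean algorithm in ℚ[t]:
  -5t^4-45t^3-110t^2-360t-560 = (-5t+20)(t^3+13t^2+50t+56) + (-120t^2-1080t-1680)
  t^3+13t^2+50t+56 = (-(1/120)t-1/30)(-120t^2-1080t-1680) + (0)
Last nonzero remainder: -120t^2-1080t-1680. Dividing through by -120 gives the monic gcd t^2+9t+14.

t^2+9t+14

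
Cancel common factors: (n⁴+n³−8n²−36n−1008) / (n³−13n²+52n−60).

(n³+7n²+34n+168)/(n²−7n+10)

By polynomial division,
  n⁴+n³−8n²−36n−1008 = (n+14)(n³−13n²+52n−60) + (122n²−704n−168)
  n³−13n²+52n−60 = ((1/122)n−441/7442)(122n²−704n−168) + ((43384/3721)n−260304/3721)
  122n²−704n−168 = ((226981/21692)n+26047/10846)((43384/3721)n−260304/3721) + (0)
Last nonzero remainder: (43384/3721)n−260304/3721. Dividing through by 43384/3721 gives the monic gcd n−6.
Cancel n−6 from numerator and denominator to get the reduced form.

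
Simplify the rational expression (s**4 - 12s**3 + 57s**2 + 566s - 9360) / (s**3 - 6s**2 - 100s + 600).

(s**3 - 2s**2 + 37s + 936)/(s**2 + 4s - 60)

Repeated division with remainder:
  s**4 - 12s**3 + 57s**2 + 566s - 9360 = (s - 6)(s**3 - 6s**2 - 100s + 600) + (121s**2 - 634s - 5760)
  s**3 - 6s**2 - 100s + 600 = ((1/121)s - 92/14641)(121s**2 - 634s - 5760) + (-(825468/14641)s + 8254680/14641)
  121s**2 - 634s - 5760 = (-(1771561/825468)s - 702768/68789)(-(825468/14641)s + 8254680/14641) + (0)
Last nonzero remainder: -(825468/14641)s + 8254680/14641. Dividing through by -825468/14641 gives the monic gcd s - 10.
Cancel s - 10 from numerator and denominator to get the reduced form.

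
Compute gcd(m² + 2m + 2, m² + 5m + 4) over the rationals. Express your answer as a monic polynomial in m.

1

By polynomial division,
  m² + 2m + 2 = (m² + 5m + 4) + (−3m − 2)
  m² + 5m + 4 = (−(1/3)m − 13/9)(−3m − 2) + (10/9)
  −3m − 2 = (−(27/10)m − 9/5)(10/9) + (0)
The last nonzero remainder is the constant 10/9, so the polynomials are coprime and gcd = 1.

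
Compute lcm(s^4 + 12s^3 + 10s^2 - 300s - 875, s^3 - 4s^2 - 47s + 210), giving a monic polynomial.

s^5 + 6s^4 - 62s^3 - 360s^2 + 925s + 5250

Apply the Euclidean algorithm:
  s^4 + 12s^3 + 10s^2 - 300s - 875 = (s + 16)(s^3 - 4s^2 - 47s + 210) + (121s^2 + 242s - 4235)
  s^3 - 4s^2 - 47s + 210 = ((1/121)s - 6/121)(121s^2 + 242s - 4235) + (0)
Last nonzero remainder: 121s^2 + 242s - 4235. Dividing through by 121 gives the monic gcd s^2 + 2s - 35.
Then lcm(f, g) = f·g / gcd(f, g); expanding and making the result monic gives the answer.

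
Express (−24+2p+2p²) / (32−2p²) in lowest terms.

(3−p)/(−4+p)

Repeated division with remainder:
  2p²+2p−24 = (−1)(−2p²+32) + (2p+8)
  −2p²+32 = (−p+4)(2p+8) + (0)
Last nonzero remainder: 2p+8. Dividing through by 2 gives the monic gcd p+4.
Cancel p+4 from numerator and denominator to get the reduced form.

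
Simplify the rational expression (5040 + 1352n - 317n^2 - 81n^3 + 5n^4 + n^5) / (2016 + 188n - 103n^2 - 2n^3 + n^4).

(-20 - n + n^2)/(-8 + n)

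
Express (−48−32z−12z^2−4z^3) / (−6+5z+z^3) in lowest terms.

(−8−4z)/(−1+z)

By polynomial division,
  −4z^3−12z^2−32z−48 = (−4)(z^3+5z−6) + (−12z^2−12z−72)
  z^3+5z−6 = (−(1/12)z+1/12)(−12z^2−12z−72) + (0)
Last nonzero remainder: −12z^2−12z−72. Dividing through by −12 gives the monic gcd z^2+z+6.
Cancel z^2+z+6 from numerator and denominator to get the reduced form.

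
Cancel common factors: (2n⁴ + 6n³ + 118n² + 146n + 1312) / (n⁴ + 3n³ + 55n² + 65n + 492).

Repeated division with remainder:
  2n⁴ + 6n³ + 118n² + 146n + 1312 = (2)(n⁴ + 3n³ + 55n² + 65n + 492) + (8n² + 16n + 328)
  n⁴ + 3n³ + 55n² + 65n + 492 = ((1/8)n² + (1/8)n + 3/2)(8n² + 16n + 328) + (0)
Last nonzero remainder: 8n² + 16n + 328. Dividing through by 8 gives the monic gcd n² + 2n + 41.
Cancel n² + 2n + 41 from numerator and denominator to get the reduced form.

(2n² + 2n + 32)/(n² + n + 12)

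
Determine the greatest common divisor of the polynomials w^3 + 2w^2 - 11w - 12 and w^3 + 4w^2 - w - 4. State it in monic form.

Euclidean algorithm in ℚ[w]:
  w^3 + 2w^2 - 11w - 12 = (w^3 + 4w^2 - w - 4) + (-2w^2 - 10w - 8)
  w^3 + 4w^2 - w - 4 = (-(1/2)w + 1/2)(-2w^2 - 10w - 8) + (0)
Last nonzero remainder: -2w^2 - 10w - 8. Dividing through by -2 gives the monic gcd w^2 + 5w + 4.

w^2 + 5w + 4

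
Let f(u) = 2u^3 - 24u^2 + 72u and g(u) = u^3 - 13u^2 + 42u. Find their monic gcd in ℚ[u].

u^2 - 6u

Repeated division with remainder:
  2u^3 - 24u^2 + 72u = (2)(u^3 - 13u^2 + 42u) + (2u^2 - 12u)
  u^3 - 13u^2 + 42u = ((1/2)u - 7/2)(2u^2 - 12u) + (0)
Last nonzero remainder: 2u^2 - 12u. Dividing through by 2 gives the monic gcd u^2 - 6u.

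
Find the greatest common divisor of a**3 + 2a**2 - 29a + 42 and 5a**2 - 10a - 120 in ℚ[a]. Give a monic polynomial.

1

By polynomial division,
  a**3 + 2a**2 - 29a + 42 = ((1/5)a + 4/5)(5a**2 - 10a - 120) + (3a + 138)
  5a**2 - 10a - 120 = ((5/3)a - 80)(3a + 138) + (10920)
  3a + 138 = ((1/3640)a + 23/1820)(10920) + (0)
The last nonzero remainder is the constant 10920, so the polynomials are coprime and gcd = 1.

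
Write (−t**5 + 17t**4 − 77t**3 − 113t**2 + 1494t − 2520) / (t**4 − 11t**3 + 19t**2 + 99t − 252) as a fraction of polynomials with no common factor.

Apply the Euclidean algorithm:
  −t**5 + 17t**4 − 77t**3 − 113t**2 + 1494t − 2520 = (−t + 6)(t**4 − 11t**3 + 19t**2 + 99t − 252) + (8t**3 − 128t**2 + 648t − 1008)
  t**4 − 11t**3 + 19t**2 + 99t − 252 = ((1/8)t + 5/8)(8t**3 − 128t**2 + 648t − 1008) + (18t**2 − 180t + 378)
  8t**3 − 128t**2 + 648t − 1008 = ((4/9)t − 8/3)(18t**2 − 180t + 378) + (0)
Last nonzero remainder: 18t**2 − 180t + 378. Dividing through by 18 gives the monic gcd t**2 − 10t + 21.
Cancel t**2 − 10t + 21 from numerator and denominator to get the reduced form.

(−t**3 + 7t**2 + 14t − 120)/(t**2 − t − 12)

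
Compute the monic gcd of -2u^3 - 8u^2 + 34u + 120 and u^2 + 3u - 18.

Euclidean algorithm in ℚ[u]:
  -2u^3 - 8u^2 + 34u + 120 = (-2u - 2)(u^2 + 3u - 18) + (4u + 84)
  u^2 + 3u - 18 = ((1/4)u - 9/2)(4u + 84) + (360)
  4u + 84 = ((1/90)u + 7/30)(360) + (0)
The last nonzero remainder is the constant 360, so the polynomials are coprime and gcd = 1.

1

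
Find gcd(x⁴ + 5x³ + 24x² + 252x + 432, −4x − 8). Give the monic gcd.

x + 2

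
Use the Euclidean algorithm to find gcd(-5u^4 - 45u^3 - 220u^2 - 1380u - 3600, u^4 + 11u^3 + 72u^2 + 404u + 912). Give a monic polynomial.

u^2 + 10u + 24

Euclidean algorithm in ℚ[u]:
  -5u^4 - 45u^3 - 220u^2 - 1380u - 3600 = (-5)(u^4 + 11u^3 + 72u^2 + 404u + 912) + (10u^3 + 140u^2 + 640u + 960)
  u^4 + 11u^3 + 72u^2 + 404u + 912 = ((1/10)u - 3/10)(10u^3 + 140u^2 + 640u + 960) + (50u^2 + 500u + 1200)
  10u^3 + 140u^2 + 640u + 960 = ((1/5)u + 4/5)(50u^2 + 500u + 1200) + (0)
Last nonzero remainder: 50u^2 + 500u + 1200. Dividing through by 50 gives the monic gcd u^2 + 10u + 24.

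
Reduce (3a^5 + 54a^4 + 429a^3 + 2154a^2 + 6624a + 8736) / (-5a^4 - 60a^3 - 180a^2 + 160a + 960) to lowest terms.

(-3a^3 - 30a^2 - 141a - 546)/(5a^2 + 20a - 60)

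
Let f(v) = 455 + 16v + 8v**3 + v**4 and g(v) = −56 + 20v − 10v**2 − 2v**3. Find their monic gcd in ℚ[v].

Repeated division with remainder:
  v**4 + 8v**3 + 16v + 455 = (−(1/2)v − 3/2)(−2v**3 − 10v**2 + 20v − 56) + (−5v**2 + 18v + 371)
  −2v**3 − 10v**2 + 20v − 56 = ((2/5)v + 86/25)(−5v**2 + 18v + 371) + (−(4758/25)v − 33306/25)
  −5v**2 + 18v + 371 = ((125/4758)v − 1325/4758)(−(4758/25)v − 33306/25) + (0)
Last nonzero remainder: −(4758/25)v − 33306/25. Dividing through by −4758/25 gives the monic gcd v + 7.

7 + v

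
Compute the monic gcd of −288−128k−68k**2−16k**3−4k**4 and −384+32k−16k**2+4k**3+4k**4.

8+k**2

By polynomial division,
  −4k**4−16k**3−68k**2−128k−288 = (−1)(4k**4+4k**3−16k**2+32k−384) + (−12k**3−84k**2−96k−672)
  4k**4+4k**3−16k**2+32k−384 = (−(1/3)k+2)(−12k**3−84k**2−96k−672) + (120k**2+960)
  −12k**3−84k**2−96k−672 = (−(1/10)k−7/10)(120k**2+960) + (0)
Last nonzero remainder: 120k**2+960. Dividing through by 120 gives the monic gcd k**2+8.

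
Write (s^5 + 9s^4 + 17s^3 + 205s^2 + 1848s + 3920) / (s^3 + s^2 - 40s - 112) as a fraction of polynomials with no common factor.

(s^3 + s^2 - 7s + 245)/(s - 7)

Repeated division with remainder:
  s^5 + 9s^4 + 17s^3 + 205s^2 + 1848s + 3920 = (s^2 + 8s + 49)(s^3 + s^2 - 40s - 112) + (588s^2 + 4704s + 9408)
  s^3 + s^2 - 40s - 112 = ((1/588)s - 1/84)(588s^2 + 4704s + 9408) + (0)
Last nonzero remainder: 588s^2 + 4704s + 9408. Dividing through by 588 gives the monic gcd s^2 + 8s + 16.
Cancel s^2 + 8s + 16 from numerator and denominator to get the reduced form.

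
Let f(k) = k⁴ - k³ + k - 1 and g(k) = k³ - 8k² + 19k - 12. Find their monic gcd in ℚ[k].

k - 1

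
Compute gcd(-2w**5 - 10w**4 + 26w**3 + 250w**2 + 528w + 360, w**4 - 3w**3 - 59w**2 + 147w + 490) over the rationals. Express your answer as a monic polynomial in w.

Apply the Euclidean algorithm:
  -2w**5 - 10w**4 + 26w**3 + 250w**2 + 528w + 360 = (-2w - 16)(w**4 - 3w**3 - 59w**2 + 147w + 490) + (-140w**3 - 400w**2 + 3860w + 8200)
  w**4 - 3w**3 - 59w**2 + 147w + 490 = (-(1/140)w + 41/980)(-140w**3 - 400w**2 + 3860w + 8200) + (-(720/49)w**2 + (2160/49)w + 7200/49)
  -140w**3 - 400w**2 + 3860w + 8200 = ((343/36)w + 2009/36)(-(720/49)w**2 + (2160/49)w + 7200/49) + (0)
Last nonzero remainder: -(720/49)w**2 + (2160/49)w + 7200/49. Dividing through by -720/49 gives the monic gcd w**2 - 3w - 10.

w**2 - 3w - 10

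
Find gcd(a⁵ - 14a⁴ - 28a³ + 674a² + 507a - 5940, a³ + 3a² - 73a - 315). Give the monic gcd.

a² - 4a - 45

By polynomial division,
  a⁵ - 14a⁴ - 28a³ + 674a² + 507a - 5940 = (a² - 17a + 96)(a³ + 3a² - 73a - 315) + (-540a² + 2160a + 24300)
  a³ + 3a² - 73a - 315 = (-(1/540)a - 7/540)(-540a² + 2160a + 24300) + (0)
Last nonzero remainder: -540a² + 2160a + 24300. Dividing through by -540 gives the monic gcd a² - 4a - 45.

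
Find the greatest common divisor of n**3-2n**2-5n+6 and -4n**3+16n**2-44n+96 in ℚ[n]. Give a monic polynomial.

Repeated division with remainder:
  n**3-2n**2-5n+6 = (-1/4)(-4n**3+16n**2-44n+96) + (2n**2-16n+30)
  -4n**3+16n**2-44n+96 = (-2n-8)(2n**2-16n+30) + (-112n+336)
  2n**2-16n+30 = (-(1/56)n+5/56)(-112n+336) + (0)
Last nonzero remainder: -112n+336. Dividing through by -112 gives the monic gcd n-3.

n-3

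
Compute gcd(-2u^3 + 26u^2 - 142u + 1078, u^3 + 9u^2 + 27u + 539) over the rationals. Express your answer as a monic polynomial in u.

u^2 - 2u + 49

By polynomial division,
  -2u^3 + 26u^2 - 142u + 1078 = (-2)(u^3 + 9u^2 + 27u + 539) + (44u^2 - 88u + 2156)
  u^3 + 9u^2 + 27u + 539 = ((1/44)u + 1/4)(44u^2 - 88u + 2156) + (0)
Last nonzero remainder: 44u^2 - 88u + 2156. Dividing through by 44 gives the monic gcd u^2 - 2u + 49.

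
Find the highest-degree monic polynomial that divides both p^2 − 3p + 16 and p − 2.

1

By polynomial division,
  p^2 − 3p + 16 = (p − 1)(p − 2) + (14)
  p − 2 = ((1/14)p − 1/7)(14) + (0)
The last nonzero remainder is the constant 14, so the polynomials are coprime and gcd = 1.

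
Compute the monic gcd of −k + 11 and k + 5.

Repeated division with remainder:
  −k + 11 = (−1)(k + 5) + (16)
  k + 5 = ((1/16)k + 5/16)(16) + (0)
The last nonzero remainder is the constant 16, so the polynomials are coprime and gcd = 1.

1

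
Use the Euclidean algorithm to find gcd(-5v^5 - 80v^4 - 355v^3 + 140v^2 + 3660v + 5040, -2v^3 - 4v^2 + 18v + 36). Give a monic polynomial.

v^2 - v - 6

Apply the Euclidean algorithm:
  -5v^5 - 80v^4 - 355v^3 + 140v^2 + 3660v + 5040 = ((5/2)v^2 + 35v + 130)(-2v^3 - 4v^2 + 18v + 36) + (-60v^2 + 60v + 360)
  -2v^3 - 4v^2 + 18v + 36 = ((1/30)v + 1/10)(-60v^2 + 60v + 360) + (0)
Last nonzero remainder: -60v^2 + 60v + 360. Dividing through by -60 gives the monic gcd v^2 - v - 6.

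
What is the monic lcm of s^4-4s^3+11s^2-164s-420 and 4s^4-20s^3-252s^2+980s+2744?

By polynomial division,
  s^4-4s^3+11s^2-164s-420 = (1/4)(4s^4-20s^3-252s^2+980s+2744) + (s^3+74s^2-409s-1106)
  4s^4-20s^3-252s^2+980s+2744 = (4s-316)(s^3+74s^2-409s-1106) + (24768s^2-123840s-346752)
  s^3+74s^2-409s-1106 = ((1/24768)s+79/24768)(24768s^2-123840s-346752) + (0)
Last nonzero remainder: 24768s^2-123840s-346752. Dividing through by 24768 gives the monic gcd s^2-5s-14.
Then lcm(f, g) = f·g / gcd(f, g); expanding and making the result monic gives the answer.

s^6-4s^5-38s^4+32s^3-959s^2+8036s+20580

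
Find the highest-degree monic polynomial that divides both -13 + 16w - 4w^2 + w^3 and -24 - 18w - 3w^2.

By polynomial division,
  w^3 - 4w^2 + 16w - 13 = (-(1/3)w + 10/3)(-3w^2 - 18w - 24) + (68w + 67)
  -3w^2 - 18w - 24 = (-(3/68)w - 1023/4624)(68w + 67) + (-42435/4624)
  68w + 67 = (-(314432/42435)w - 309808/42435)(-42435/4624) + (0)
The last nonzero remainder is the constant -42435/4624, so the polynomials are coprime and gcd = 1.

1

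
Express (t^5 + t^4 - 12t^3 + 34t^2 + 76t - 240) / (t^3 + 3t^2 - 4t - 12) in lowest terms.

(t^3 - 6t + 40)/(t + 2)

Apply the Euclidean algorithm:
  t^5 + t^4 - 12t^3 + 34t^2 + 76t - 240 = (t^2 - 2t - 2)(t^3 + 3t^2 - 4t - 12) + (44t^2 + 44t - 264)
  t^3 + 3t^2 - 4t - 12 = ((1/44)t + 1/22)(44t^2 + 44t - 264) + (0)
Last nonzero remainder: 44t^2 + 44t - 264. Dividing through by 44 gives the monic gcd t^2 + t - 6.
Cancel t^2 + t - 6 from numerator and denominator to get the reduced form.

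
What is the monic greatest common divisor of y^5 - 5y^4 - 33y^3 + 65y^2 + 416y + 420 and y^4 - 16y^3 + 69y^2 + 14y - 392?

y^2 - 5y - 14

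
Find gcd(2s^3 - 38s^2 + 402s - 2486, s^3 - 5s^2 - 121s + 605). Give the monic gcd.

s - 11

Apply the Euclidean algorithm:
  2s^3 - 38s^2 + 402s - 2486 = (2)(s^3 - 5s^2 - 121s + 605) + (-28s^2 + 644s - 3696)
  s^3 - 5s^2 - 121s + 605 = (-(1/28)s - 9/14)(-28s^2 + 644s - 3696) + (161s - 1771)
  -28s^2 + 644s - 3696 = (-(4/23)s + 48/23)(161s - 1771) + (0)
Last nonzero remainder: 161s - 1771. Dividing through by 161 gives the monic gcd s - 11.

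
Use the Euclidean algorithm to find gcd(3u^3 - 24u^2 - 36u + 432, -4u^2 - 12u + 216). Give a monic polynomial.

By polynomial division,
  3u^3 - 24u^2 - 36u + 432 = (-(3/4)u + 33/4)(-4u^2 - 12u + 216) + (225u - 1350)
  -4u^2 - 12u + 216 = (-(4/225)u - 4/25)(225u - 1350) + (0)
Last nonzero remainder: 225u - 1350. Dividing through by 225 gives the monic gcd u - 6.

u - 6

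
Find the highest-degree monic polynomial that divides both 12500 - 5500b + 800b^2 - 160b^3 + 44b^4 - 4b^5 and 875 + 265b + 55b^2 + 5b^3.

25 + 4b + b^2

Euclidean algorithm in ℚ[b]:
  -4b^5 + 44b^4 - 160b^3 + 800b^2 - 5500b + 12500 = (-(4/5)b^2 + (88/5)b - 916/5)(5b^3 + 55b^2 + 265b + 875) + (6912b^2 + 27648b + 172800)
  5b^3 + 55b^2 + 265b + 875 = ((5/6912)b + 35/6912)(6912b^2 + 27648b + 172800) + (0)
Last nonzero remainder: 6912b^2 + 27648b + 172800. Dividing through by 6912 gives the monic gcd b^2 + 4b + 25.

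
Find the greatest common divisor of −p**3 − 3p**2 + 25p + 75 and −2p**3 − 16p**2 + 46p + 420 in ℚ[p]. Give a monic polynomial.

Euclidean algorithm in ℚ[p]:
  −p**3 − 3p**2 + 25p + 75 = (1/2)(−2p**3 − 16p**2 + 46p + 420) + (5p**2 + 2p − 135)
  −2p**3 − 16p**2 + 46p + 420 = (−(2/5)p − 76/25)(5p**2 + 2p − 135) + (−(48/25)p + 48/5)
  5p**2 + 2p − 135 = (−(125/48)p − 225/16)(−(48/25)p + 48/5) + (0)
Last nonzero remainder: −(48/25)p + 48/5. Dividing through by −48/25 gives the monic gcd p − 5.

p − 5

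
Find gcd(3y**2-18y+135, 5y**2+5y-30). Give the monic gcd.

Repeated division with remainder:
  3y**2-18y+135 = (3/5)(5y**2+5y-30) + (-21y+153)
  5y**2+5y-30 = (-(5/21)y-290/147)(-21y+153) + (13320/49)
  -21y+153 = (-(343/4440)y+833/1480)(13320/49) + (0)
The last nonzero remainder is the constant 13320/49, so the polynomials are coprime and gcd = 1.

1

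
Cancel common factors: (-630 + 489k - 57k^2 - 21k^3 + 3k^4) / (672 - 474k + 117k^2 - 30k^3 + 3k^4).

By polynomial division,
  3k^4 - 21k^3 - 57k^2 + 489k - 630 = (3k^4 - 30k^3 + 117k^2 - 474k + 672) + (9k^3 - 174k^2 + 963k - 1302)
  3k^4 - 30k^3 + 117k^2 - 474k + 672 = ((1/3)k + 28/9)(9k^3 - 174k^2 + 963k - 1302) + ((1012/3)k^2 - 3036k + 14168/3)
  9k^3 - 174k^2 + 963k - 1302 = ((27/1012)k - 279/1012)((1012/3)k^2 - 3036k + 14168/3) + (0)
Last nonzero remainder: (1012/3)k^2 - 3036k + 14168/3. Dividing through by 1012/3 gives the monic gcd k^2 - 9k + 14.
Cancel k^2 - 9k + 14 from numerator and denominator to get the reduced form.

(-15 + 2k + k^2)/(16 - k + k^2)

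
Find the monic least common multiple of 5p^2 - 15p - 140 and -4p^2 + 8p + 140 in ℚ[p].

p^3 + 2p^2 - 43p - 140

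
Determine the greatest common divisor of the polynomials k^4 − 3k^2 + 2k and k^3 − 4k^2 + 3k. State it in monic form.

Apply the Euclidean algorithm:
  k^4 − 3k^2 + 2k = (k + 4)(k^3 − 4k^2 + 3k) + (10k^2 − 10k)
  k^3 − 4k^2 + 3k = ((1/10)k − 3/10)(10k^2 − 10k) + (0)
Last nonzero remainder: 10k^2 − 10k. Dividing through by 10 gives the monic gcd k^2 − k.

k^2 − k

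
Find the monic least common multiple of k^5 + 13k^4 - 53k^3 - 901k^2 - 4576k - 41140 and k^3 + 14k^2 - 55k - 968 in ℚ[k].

Repeated division with remainder:
  k^5 + 13k^4 - 53k^3 - 901k^2 - 4576k - 41140 = (k^2 - k + 16)(k^3 + 14k^2 - 55k - 968) + (-212k^2 - 4664k - 25652)
  k^3 + 14k^2 - 55k - 968 = (-(1/212)k + 2/53)(-212k^2 - 4664k - 25652) + (0)
Last nonzero remainder: -212k^2 - 4664k - 25652. Dividing through by -212 gives the monic gcd k^2 + 22k + 121.
Then lcm(f, g) = f·g / gcd(f, g); expanding and making the result monic gives the answer.

k^6 + 5k^5 - 157k^4 - 477k^3 + 2632k^2 - 4532k + 329120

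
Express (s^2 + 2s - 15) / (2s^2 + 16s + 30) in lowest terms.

Repeated division with remainder:
  s^2 + 2s - 15 = (1/2)(2s^2 + 16s + 30) + (-6s - 30)
  2s^2 + 16s + 30 = (-(1/3)s - 1)(-6s - 30) + (0)
Last nonzero remainder: -6s - 30. Dividing through by -6 gives the monic gcd s + 5.
Cancel s + 5 from numerator and denominator to get the reduced form.

(s - 3)/(2s + 6)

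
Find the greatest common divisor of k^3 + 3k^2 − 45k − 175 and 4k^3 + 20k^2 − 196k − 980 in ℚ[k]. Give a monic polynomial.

By polynomial division,
  k^3 + 3k^2 − 45k − 175 = (1/4)(4k^3 + 20k^2 − 196k − 980) + (−2k^2 + 4k + 70)
  4k^3 + 20k^2 − 196k − 980 = (−2k − 14)(−2k^2 + 4k + 70) + (0)
Last nonzero remainder: −2k^2 + 4k + 70. Dividing through by −2 gives the monic gcd k^2 − 2k − 35.

k^2 − 2k − 35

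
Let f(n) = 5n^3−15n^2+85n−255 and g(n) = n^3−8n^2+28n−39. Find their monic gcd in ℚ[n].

n−3

Apply the Euclidean algorithm:
  5n^3−15n^2+85n−255 = (5)(n^3−8n^2+28n−39) + (25n^2−55n−60)
  n^3−8n^2+28n−39 = ((1/25)n−29/125)(25n^2−55n−60) + ((441/25)n−1323/25)
  25n^2−55n−60 = ((625/441)n+500/441)((441/25)n−1323/25) + (0)
Last nonzero remainder: (441/25)n−1323/25. Dividing through by 441/25 gives the monic gcd n−3.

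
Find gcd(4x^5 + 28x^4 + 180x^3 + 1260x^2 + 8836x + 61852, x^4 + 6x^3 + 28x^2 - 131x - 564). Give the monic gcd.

x^2 + 7x + 47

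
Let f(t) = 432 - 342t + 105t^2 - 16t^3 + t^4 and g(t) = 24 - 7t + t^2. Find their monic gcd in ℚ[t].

By polynomial division,
  t^4 - 16t^3 + 105t^2 - 342t + 432 = (t^2 - 9t + 18)(t^2 - 7t + 24) + (0)
The last nonzero remainder t^2 - 7t + 24 is already monic.

24 - 7t + t^2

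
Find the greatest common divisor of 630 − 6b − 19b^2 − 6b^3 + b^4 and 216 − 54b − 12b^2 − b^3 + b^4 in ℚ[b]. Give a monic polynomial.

18 + 6b + b^2

Apply the Euclidean algorithm:
  b^4 − 6b^3 − 19b^2 − 6b + 630 = (b^4 − b^3 − 12b^2 − 54b + 216) + (−5b^3 − 7b^2 + 48b + 414)
  b^4 − b^3 − 12b^2 − 54b + 216 = (−(1/5)b + 12/25)(−5b^3 − 7b^2 + 48b + 414) + ((24/25)b^2 + (144/25)b + 432/25)
  −5b^3 − 7b^2 + 48b + 414 = (−(125/24)b + 575/24)((24/25)b^2 + (144/25)b + 432/25) + (0)
Last nonzero remainder: (24/25)b^2 + (144/25)b + 432/25. Dividing through by 24/25 gives the monic gcd b^2 + 6b + 18.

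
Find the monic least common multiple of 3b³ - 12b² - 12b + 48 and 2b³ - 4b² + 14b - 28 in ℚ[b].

b⁵ - 4b⁴ + 3b³ - 12b² - 28b + 112

By polynomial division,
  3b³ - 12b² - 12b + 48 = (3/2)(2b³ - 4b² + 14b - 28) + (-6b² - 33b + 90)
  2b³ - 4b² + 14b - 28 = (-(1/3)b + 5/2)(-6b² - 33b + 90) + ((253/2)b - 253)
  -6b² - 33b + 90 = (-(12/253)b - 90/253)((253/2)b - 253) + (0)
Last nonzero remainder: (253/2)b - 253. Dividing through by 253/2 gives the monic gcd b - 2.
Then lcm(f, g) = f·g / gcd(f, g); expanding and making the result monic gives the answer.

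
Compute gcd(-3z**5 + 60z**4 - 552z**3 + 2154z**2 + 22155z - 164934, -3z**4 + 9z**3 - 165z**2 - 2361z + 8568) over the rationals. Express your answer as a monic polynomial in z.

z**2 - 8z + 119

Euclidean algorithm in ℚ[z]:
  -3z**5 + 60z**4 - 552z**3 + 2154z**2 + 22155z - 164934 = (z - 17)(-3z**4 + 9z**3 - 165z**2 - 2361z + 8568) + (-234z**3 + 1710z**2 - 26550z - 19278)
  -3z**4 + 9z**3 - 165z**2 - 2361z + 8568 = ((1/78)z + 28/507)(-234z**3 + 1710z**2 - 26550z - 19278) + ((13680/169)z**2 - (109440/169)z + 1627920/169)
  -234z**3 + 1710z**2 - 26550z - 19278 = (-(2197/760)z - 1521/760)((13680/169)z**2 - (109440/169)z + 1627920/169) + (0)
Last nonzero remainder: (13680/169)z**2 - (109440/169)z + 1627920/169. Dividing through by 13680/169 gives the monic gcd z**2 - 8z + 119.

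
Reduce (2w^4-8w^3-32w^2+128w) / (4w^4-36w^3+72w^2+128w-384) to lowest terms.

(w^2+4w)/(2w^2-2w-12)

Repeated division with remainder:
  2w^4-8w^3-32w^2+128w = (1/2)(4w^4-36w^3+72w^2+128w-384) + (10w^3-68w^2+64w+192)
  4w^4-36w^3+72w^2+128w-384 = ((2/5)w-22/25)(10w^3-68w^2+64w+192) + (-(336/25)w^2+(2688/25)w-5376/25)
  10w^3-68w^2+64w+192 = (-(125/168)w-25/28)(-(336/25)w^2+(2688/25)w-5376/25) + (0)
Last nonzero remainder: -(336/25)w^2+(2688/25)w-5376/25. Dividing through by -336/25 gives the monic gcd w^2-8w+16.
Cancel w^2-8w+16 from numerator and denominator to get the reduced form.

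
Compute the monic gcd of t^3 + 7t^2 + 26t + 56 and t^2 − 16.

Apply the Euclidean algorithm:
  t^3 + 7t^2 + 26t + 56 = (t + 7)(t^2 − 16) + (42t + 168)
  t^2 − 16 = ((1/42)t − 2/21)(42t + 168) + (0)
Last nonzero remainder: 42t + 168. Dividing through by 42 gives the monic gcd t + 4.

t + 4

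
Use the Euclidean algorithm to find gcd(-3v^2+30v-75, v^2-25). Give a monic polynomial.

By polynomial division,
  -3v^2+30v-75 = (-3)(v^2-25) + (30v-150)
  v^2-25 = ((1/30)v+1/6)(30v-150) + (0)
Last nonzero remainder: 30v-150. Dividing through by 30 gives the monic gcd v-5.

v-5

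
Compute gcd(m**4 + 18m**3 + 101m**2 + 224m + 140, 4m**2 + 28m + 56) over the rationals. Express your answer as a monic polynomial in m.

m**2 + 7m + 14

Euclidean algorithm in ℚ[m]:
  m**4 + 18m**3 + 101m**2 + 224m + 140 = ((1/4)m**2 + (11/4)m + 5/2)(4m**2 + 28m + 56) + (0)
Last nonzero remainder: 4m**2 + 28m + 56. Dividing through by 4 gives the monic gcd m**2 + 7m + 14.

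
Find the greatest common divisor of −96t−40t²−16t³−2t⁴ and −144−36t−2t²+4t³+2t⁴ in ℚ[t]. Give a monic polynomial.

8+2t+t²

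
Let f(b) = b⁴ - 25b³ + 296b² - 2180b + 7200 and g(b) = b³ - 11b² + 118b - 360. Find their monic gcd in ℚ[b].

Repeated division with remainder:
  b⁴ - 25b³ + 296b² - 2180b + 7200 = (b - 14)(b³ - 11b² + 118b - 360) + (24b² - 168b + 2160)
  b³ - 11b² + 118b - 360 = ((1/24)b - 1/6)(24b² - 168b + 2160) + (0)
Last nonzero remainder: 24b² - 168b + 2160. Dividing through by 24 gives the monic gcd b² - 7b + 90.

b² - 7b + 90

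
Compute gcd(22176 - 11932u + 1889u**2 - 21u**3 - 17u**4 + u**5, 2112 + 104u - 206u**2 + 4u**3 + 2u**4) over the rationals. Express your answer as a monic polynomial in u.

Repeated division with remainder:
  u**5 - 17u**4 - 21u**3 + 1889u**2 - 11932u + 22176 = ((1/2)u - 19/2)(2u**4 + 4u**3 - 206u**2 + 104u + 2112) + (120u**3 - 120u**2 - 12000u + 42240)
  2u**4 + 4u**3 - 206u**2 + 104u + 2112 = ((1/60)u + 1/20)(120u**3 - 120u**2 - 12000u + 42240) + (0)
Last nonzero remainder: 120u**3 - 120u**2 - 12000u + 42240. Dividing through by 120 gives the monic gcd u**3 - u**2 - 100u + 352.

352 - 100u - u**2 + u**3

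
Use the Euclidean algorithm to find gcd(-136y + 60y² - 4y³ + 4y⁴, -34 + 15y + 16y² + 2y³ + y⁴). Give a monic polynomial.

By polynomial division,
  4y⁴ - 4y³ + 60y² - 136y = (4)(y⁴ + 2y³ + 16y² + 15y - 34) + (-12y³ - 4y² - 196y + 136)
  y⁴ + 2y³ + 16y² + 15y - 34 = (-(1/12)y - 5/36)(-12y³ - 4y² - 196y + 136) + (-(8/9)y² - (8/9)y - 136/9)
  -12y³ - 4y² - 196y + 136 = ((27/2)y - 9)(-(8/9)y² - (8/9)y - 136/9) + (0)
Last nonzero remainder: -(8/9)y² - (8/9)y - 136/9. Dividing through by -8/9 gives the monic gcd y² + y + 17.

17 + y + y²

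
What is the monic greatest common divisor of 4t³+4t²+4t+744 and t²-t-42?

t+6

Apply the Euclidean algorithm:
  4t³+4t²+4t+744 = (4t+8)(t²-t-42) + (180t+1080)
  t²-t-42 = ((1/180)t-7/180)(180t+1080) + (0)
Last nonzero remainder: 180t+1080. Dividing through by 180 gives the monic gcd t+6.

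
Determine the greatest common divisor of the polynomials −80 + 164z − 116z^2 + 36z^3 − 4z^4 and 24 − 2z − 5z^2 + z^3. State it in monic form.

Euclidean algorithm in ℚ[z]:
  −4z^4 + 36z^3 − 116z^2 + 164z − 80 = (−4z + 16)(z^3 − 5z^2 − 2z + 24) + (−44z^2 + 292z − 464)
  z^3 − 5z^2 − 2z + 24 = (−(1/44)z − 9/242)(−44z^2 + 292z − 464) + (−(204/121)z + 816/121)
  −44z^2 + 292z − 464 = ((1331/51)z − 3509/51)(−(204/121)z + 816/121) + (0)
Last nonzero remainder: −(204/121)z + 816/121. Dividing through by −204/121 gives the monic gcd z − 4.

−4 + z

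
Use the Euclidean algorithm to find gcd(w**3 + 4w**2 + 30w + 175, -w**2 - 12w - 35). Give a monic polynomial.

By polynomial division,
  w**3 + 4w**2 + 30w + 175 = (-w + 8)(-w**2 - 12w - 35) + (91w + 455)
  -w**2 - 12w - 35 = (-(1/91)w - 1/13)(91w + 455) + (0)
Last nonzero remainder: 91w + 455. Dividing through by 91 gives the monic gcd w + 5.

w + 5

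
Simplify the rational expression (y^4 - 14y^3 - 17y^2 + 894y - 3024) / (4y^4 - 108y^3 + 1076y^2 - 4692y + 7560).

(y + 8)/(4y - 20)

Euclidean algorithm in ℚ[y]:
  y^4 - 14y^3 - 17y^2 + 894y - 3024 = (1/4)(4y^4 - 108y^3 + 1076y^2 - 4692y + 7560) + (13y^3 - 286y^2 + 2067y - 4914)
  4y^4 - 108y^3 + 1076y^2 - 4692y + 7560 = ((4/13)y - 20/13)(13y^3 - 286y^2 + 2067y - 4914) + (0)
Last nonzero remainder: 13y^3 - 286y^2 + 2067y - 4914. Dividing through by 13 gives the monic gcd y^3 - 22y^2 + 159y - 378.
Cancel y^3 - 22y^2 + 159y - 378 from numerator and denominator to get the reduced form.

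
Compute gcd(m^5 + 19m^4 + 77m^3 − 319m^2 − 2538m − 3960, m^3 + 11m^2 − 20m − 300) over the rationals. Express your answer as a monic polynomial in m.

m^2 + m − 30

By polynomial division,
  m^5 + 19m^4 + 77m^3 − 319m^2 − 2538m − 3960 = (m^2 + 8m + 9)(m^3 + 11m^2 − 20m − 300) + (42m^2 + 42m − 1260)
  m^3 + 11m^2 − 20m − 300 = ((1/42)m + 5/21)(42m^2 + 42m − 1260) + (0)
Last nonzero remainder: 42m^2 + 42m − 1260. Dividing through by 42 gives the monic gcd m^2 + m − 30.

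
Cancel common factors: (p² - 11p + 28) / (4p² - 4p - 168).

Apply the Euclidean algorithm:
  p² - 11p + 28 = (1/4)(4p² - 4p - 168) + (-10p + 70)
  4p² - 4p - 168 = (-(2/5)p - 12/5)(-10p + 70) + (0)
Last nonzero remainder: -10p + 70. Dividing through by -10 gives the monic gcd p - 7.
Cancel p - 7 from numerator and denominator to get the reduced form.

(p - 4)/(4p + 24)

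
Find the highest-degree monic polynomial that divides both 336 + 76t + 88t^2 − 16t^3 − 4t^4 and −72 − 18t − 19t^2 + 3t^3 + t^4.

−12 − t − 3t^2 + t^3

By polynomial division,
  −4t^4 − 16t^3 + 88t^2 + 76t + 336 = (−4)(t^4 + 3t^3 − 19t^2 − 18t − 72) + (−4t^3 + 12t^2 + 4t + 48)
  t^4 + 3t^3 − 19t^2 − 18t − 72 = (−(1/4)t − 3/2)(−4t^3 + 12t^2 + 4t + 48) + (0)
Last nonzero remainder: −4t^3 + 12t^2 + 4t + 48. Dividing through by −4 gives the monic gcd t^3 − 3t^2 − t − 12.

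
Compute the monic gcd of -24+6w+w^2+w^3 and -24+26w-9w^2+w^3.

-2+w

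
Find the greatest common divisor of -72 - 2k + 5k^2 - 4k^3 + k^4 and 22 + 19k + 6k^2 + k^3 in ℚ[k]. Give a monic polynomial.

2 + k

Apply the Euclidean algorithm:
  k^4 - 4k^3 + 5k^2 - 2k - 72 = (k - 10)(k^3 + 6k^2 + 19k + 22) + (46k^2 + 166k + 148)
  k^3 + 6k^2 + 19k + 22 = ((1/46)k + 55/1058)(46k^2 + 166k + 148) + ((3784/529)k + 7568/529)
  46k^2 + 166k + 148 = ((12167/1892)k + 19573/1892)((3784/529)k + 7568/529) + (0)
Last nonzero remainder: (3784/529)k + 7568/529. Dividing through by 3784/529 gives the monic gcd k + 2.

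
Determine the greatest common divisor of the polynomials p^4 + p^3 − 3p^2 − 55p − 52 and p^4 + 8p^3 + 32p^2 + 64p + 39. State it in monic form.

p^3 + 5p^2 + 17p + 13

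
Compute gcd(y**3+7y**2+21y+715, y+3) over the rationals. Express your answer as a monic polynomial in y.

Repeated division with remainder:
  y**3+7y**2+21y+715 = (y**2+4y+9)(y+3) + (688)
  y+3 = ((1/688)y+3/688)(688) + (0)
The last nonzero remainder is the constant 688, so the polynomials are coprime and gcd = 1.

1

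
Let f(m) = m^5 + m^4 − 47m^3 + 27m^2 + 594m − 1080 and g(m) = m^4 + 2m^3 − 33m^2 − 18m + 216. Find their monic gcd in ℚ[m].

By polynomial division,
  m^5 + m^4 − 47m^3 + 27m^2 + 594m − 1080 = (m − 1)(m^4 + 2m^3 − 33m^2 − 18m + 216) + (−12m^3 + 12m^2 + 360m − 864)
  m^4 + 2m^3 − 33m^2 − 18m + 216 = (−(1/12)m − 1/4)(−12m^3 + 12m^2 + 360m − 864) + (0)
Last nonzero remainder: −12m^3 + 12m^2 + 360m − 864. Dividing through by −12 gives the monic gcd m^3 − m^2 − 30m + 72.

m^3 − m^2 − 30m + 72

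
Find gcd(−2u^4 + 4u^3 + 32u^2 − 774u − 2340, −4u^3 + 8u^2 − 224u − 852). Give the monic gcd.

Euclidean algorithm in ℚ[u]:
  −2u^4 + 4u^3 + 32u^2 − 774u − 2340 = ((1/2)u)(−4u^3 + 8u^2 − 224u − 852) + (144u^2 − 348u − 2340)
  −4u^3 + 8u^2 − 224u − 852 = (−(1/36)u − 5/432)(144u^2 − 348u − 2340) + (−(10549/36)u − 10549/12)
  144u^2 − 348u − 2340 = (−(5184/10549)u + 28080/10549)(−(10549/36)u − 10549/12) + (0)
Last nonzero remainder: −(10549/36)u − 10549/12. Dividing through by −10549/36 gives the monic gcd u + 3.

u + 3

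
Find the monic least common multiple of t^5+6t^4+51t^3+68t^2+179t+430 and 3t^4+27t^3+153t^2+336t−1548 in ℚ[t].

t^7+10t^6+63t^5+200t^4−161t^3+330t^2−428t−5160

Euclidean algorithm in ℚ[t]:
  t^5+6t^4+51t^3+68t^2+179t+430 = ((1/3)t−1)(3t^4+27t^3+153t^2+336t−1548) + (27t^3+109t^2+1031t−1118)
  3t^4+27t^3+153t^2+336t−1548 = ((1/9)t+134/243)(27t^3+109t^2+1031t−1118) + (−(5264/243)t^2−(26320/243)t−226352/243)
  27t^3+109t^2+1031t−1118 = (−(6561/5264)t+3159/2632)(−(5264/243)t^2−(26320/243)t−226352/243) + (0)
Last nonzero remainder: −(5264/243)t^2−(26320/243)t−226352/243. Dividing through by −5264/243 gives the monic gcd t^2+5t+43.
Then lcm(f, g) = f·g / gcd(f, g); expanding and making the result monic gives the answer.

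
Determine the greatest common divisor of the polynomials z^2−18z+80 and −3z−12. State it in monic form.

1

Apply the Euclidean algorithm:
  z^2−18z+80 = (−(1/3)z+22/3)(−3z−12) + (168)
  −3z−12 = (−(1/56)z−1/14)(168) + (0)
The last nonzero remainder is the constant 168, so the polynomials are coprime and gcd = 1.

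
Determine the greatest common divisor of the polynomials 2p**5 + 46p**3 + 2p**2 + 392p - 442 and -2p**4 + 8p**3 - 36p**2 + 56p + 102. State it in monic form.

p**2 - 2p + 17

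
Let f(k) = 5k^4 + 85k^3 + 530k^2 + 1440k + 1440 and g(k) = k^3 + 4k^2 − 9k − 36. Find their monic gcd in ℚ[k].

k^2 + 7k + 12

Repeated division with remainder:
  5k^4 + 85k^3 + 530k^2 + 1440k + 1440 = (5k + 65)(k^3 + 4k^2 − 9k − 36) + (315k^2 + 2205k + 3780)
  k^3 + 4k^2 − 9k − 36 = ((1/315)k − 1/105)(315k^2 + 2205k + 3780) + (0)
Last nonzero remainder: 315k^2 + 2205k + 3780. Dividing through by 315 gives the monic gcd k^2 + 7k + 12.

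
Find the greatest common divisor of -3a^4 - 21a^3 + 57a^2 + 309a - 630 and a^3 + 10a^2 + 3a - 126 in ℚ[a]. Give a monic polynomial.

a^2 + 4a - 21

Repeated division with remainder:
  -3a^4 - 21a^3 + 57a^2 + 309a - 630 = (-3a + 9)(a^3 + 10a^2 + 3a - 126) + (-24a^2 - 96a + 504)
  a^3 + 10a^2 + 3a - 126 = (-(1/24)a - 1/4)(-24a^2 - 96a + 504) + (0)
Last nonzero remainder: -24a^2 - 96a + 504. Dividing through by -24 gives the monic gcd a^2 + 4a - 21.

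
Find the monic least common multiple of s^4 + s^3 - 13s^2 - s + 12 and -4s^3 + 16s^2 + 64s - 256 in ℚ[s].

By polynomial division,
  s^4 + s^3 - 13s^2 - s + 12 = (-(1/4)s - 5/4)(-4s^3 + 16s^2 + 64s - 256) + (23s^2 + 15s - 308)
  -4s^3 + 16s^2 + 64s - 256 = (-(4/23)s + 428/529)(23s^2 + 15s - 308) + (-(900/529)s - 3600/529)
  23s^2 + 15s - 308 = (-(12167/900)s + 40733/900)(-(900/529)s - 3600/529) + (0)
Last nonzero remainder: -(900/529)s - 3600/529. Dividing through by -900/529 gives the monic gcd s + 4.
Then lcm(f, g) = f·g / gcd(f, g); expanding and making the result monic gives the answer.

s^6 - 7s^5 - 5s^4 + 119s^3 - 188s^2 - 112s + 192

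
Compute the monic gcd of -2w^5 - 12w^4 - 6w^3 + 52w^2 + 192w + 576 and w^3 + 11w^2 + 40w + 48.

w^2 + 8w + 16

Euclidean algorithm in ℚ[w]:
  -2w^5 - 12w^4 - 6w^3 + 52w^2 + 192w + 576 = (-2w^2 + 10w - 36)(w^3 + 11w^2 + 40w + 48) + (144w^2 + 1152w + 2304)
  w^3 + 11w^2 + 40w + 48 = ((1/144)w + 1/48)(144w^2 + 1152w + 2304) + (0)
Last nonzero remainder: 144w^2 + 1152w + 2304. Dividing through by 144 gives the monic gcd w^2 + 8w + 16.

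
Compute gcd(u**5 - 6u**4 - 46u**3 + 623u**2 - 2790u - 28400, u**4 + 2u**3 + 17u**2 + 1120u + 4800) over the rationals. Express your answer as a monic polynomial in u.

u**2 + 13u + 40

Repeated division with remainder:
  u**5 - 6u**4 - 46u**3 + 623u**2 - 2790u - 28400 = (u - 8)(u**4 + 2u**3 + 17u**2 + 1120u + 4800) + (-47u**3 - 361u**2 + 1370u + 10000)
  u**4 + 2u**3 + 17u**2 + 1120u + 4800 = (-(1/47)u + 267/2209)(-47u**3 - 361u**2 + 1370u + 10000) + ((198330/2209)u**2 + (2578290/2209)u + 7933200/2209)
  -47u**3 - 361u**2 + 1370u + 10000 = (-(103823/198330)u + 55225/19833)((198330/2209)u**2 + (2578290/2209)u + 7933200/2209) + (0)
Last nonzero remainder: (198330/2209)u**2 + (2578290/2209)u + 7933200/2209. Dividing through by 198330/2209 gives the monic gcd u**2 + 13u + 40.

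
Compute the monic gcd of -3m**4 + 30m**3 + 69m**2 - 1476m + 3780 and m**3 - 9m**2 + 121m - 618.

m - 6

By polynomial division,
  -3m**4 + 30m**3 + 69m**2 - 1476m + 3780 = (-3m + 3)(m**3 - 9m**2 + 121m - 618) + (459m**2 - 3693m + 5634)
  m**3 - 9m**2 + 121m - 618 = ((1/459)m - 146/70227)(459m**2 - 3693m + 5634) + ((2365429/23409)m - 4730858/7803)
  459m**2 - 3693m + 5634 = ((10744731/2365429)m - 21981051/2365429)((2365429/23409)m - 4730858/7803) + (0)
Last nonzero remainder: (2365429/23409)m - 4730858/7803. Dividing through by 2365429/23409 gives the monic gcd m - 6.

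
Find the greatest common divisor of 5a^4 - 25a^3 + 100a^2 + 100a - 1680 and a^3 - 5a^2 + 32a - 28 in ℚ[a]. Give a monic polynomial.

a^2 - 4a + 28

By polynomial division,
  5a^4 - 25a^3 + 100a^2 + 100a - 1680 = (5a)(a^3 - 5a^2 + 32a - 28) + (-60a^2 + 240a - 1680)
  a^3 - 5a^2 + 32a - 28 = (-(1/60)a + 1/60)(-60a^2 + 240a - 1680) + (0)
Last nonzero remainder: -60a^2 + 240a - 1680. Dividing through by -60 gives the monic gcd a^2 - 4a + 28.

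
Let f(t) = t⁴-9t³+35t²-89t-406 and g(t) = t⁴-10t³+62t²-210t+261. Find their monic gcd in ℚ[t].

t²-4t+29

Euclidean algorithm in ℚ[t]:
  t⁴-9t³+35t²-89t-406 = (t⁴-10t³+62t²-210t+261) + (t³-27t²+121t-667)
  t⁴-10t³+62t²-210t+261 = (t+17)(t³-27t²+121t-667) + (400t²-1600t+11600)
  t³-27t²+121t-667 = ((1/400)t-23/400)(400t²-1600t+11600) + (0)
Last nonzero remainder: 400t²-1600t+11600. Dividing through by 400 gives the monic gcd t²-4t+29.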